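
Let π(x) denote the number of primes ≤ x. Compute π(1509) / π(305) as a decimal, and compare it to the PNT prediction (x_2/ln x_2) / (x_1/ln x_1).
π(1509)/π(305) = 239/62 ≈ 3.8548;  PNT prediction ≈ 3.8667.

π(305) = 62 and π(1509) = 239, so π(1509)/π(305) ≈ 3.8548. The PNT-predicted ratio is (1509/ln(1509)) / (305/ln(305)) ≈ 3.8667. The two agree to within a few percent, as expected.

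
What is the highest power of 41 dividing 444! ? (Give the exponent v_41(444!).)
v_41(444!) = 10

Legendre's formula: v_p(n!) = Σ_{k ≥ 1} ⌊n / p^k⌋. For p = 41, n = 444, the terms are:
  ⌊444/41^1⌋ = ⌊444/41⌋ = 10
(the next term ⌊444/41^2⌋ = 0, terminating the sum). Summing: v_41(444!) = 10 = 10.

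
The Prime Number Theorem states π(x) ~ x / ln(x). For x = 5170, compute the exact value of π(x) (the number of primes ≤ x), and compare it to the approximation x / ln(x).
π(5170) = 688;  x/ln(x) ≈ 604.63;  relative error ≈ 12.12%.

Directly count primes up to 5170: π(5170) = 688. The PNT approximation gives 5170/ln(5170) ≈ 5170/8.55063 ≈ 604.63. Relative error (π(x) − x/ln(x)) / π(x) ≈ 12.12%; the approximation is known to undercount slightly (Li(x) is a better estimate).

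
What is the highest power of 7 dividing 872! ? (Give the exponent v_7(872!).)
v_7(872!) = 143

Legendre's formula: v_p(n!) = Σ_{k ≥ 1} ⌊n / p^k⌋. For p = 7, n = 872, the terms are:
  ⌊872/7^1⌋ = ⌊872/7⌋ = 124
  ⌊872/7^2⌋ = ⌊872/49⌋ = 17
  ⌊872/7^3⌋ = ⌊872/343⌋ = 2
(the next term ⌊872/7^4⌋ = 0, terminating the sum). Summing: v_7(872!) = 124 + 17 + 2 = 143.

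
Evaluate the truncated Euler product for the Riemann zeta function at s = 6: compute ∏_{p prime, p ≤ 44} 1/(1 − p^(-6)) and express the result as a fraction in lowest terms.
∏ = 58415599349237689613444204788995855063746535337692192433390985/57419764821752678419559868369284941010851064169028064391462912

The primes p ≤ 44 are [2, 3, 5, 7, 11, 13, 17, 19, 23, 29, 31, 37, 41, 43]. For each prime, (1 − 1/p^6)^(-1) = p^6 / (p^6 − 1). The product is (1 − 1/2^6)^(-1), (1 − 1/3^6)^(-1), (1 − 1/5^6)^(-1), (1 − 1/7^6)^(-1), (1 − 1/11^6)^(-1), (1 − 1/13^6)^(-1), (1 − 1/17^6)^(-1), (1 − 1/19^6)^(-1), (1 − 1/23^6)^(-1), (1 − 1/29^6)^(-1), (1 − 1/31^6)^(-1), (1 − 1/37^6)^(-1), (1 − 1/41^6)^(-1), (1 − 1/43^6)^(-1) = ∏ p^6 / (p^6 − 1) = 58415599349237689613444204788995855063746535337692192433390985/57419764821752678419559868369284941010851064169028064391462912.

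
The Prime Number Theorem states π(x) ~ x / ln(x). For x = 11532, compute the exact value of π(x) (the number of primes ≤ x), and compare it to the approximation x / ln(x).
π(11532) = 1390;  x/ln(x) ≈ 1232.99;  relative error ≈ 11.30%.

Directly count primes up to 11532: π(11532) = 1390. The PNT approximation gives 11532/ln(11532) ≈ 11532/9.35288 ≈ 1232.99. Relative error (π(x) − x/ln(x)) / π(x) ≈ 11.30%; the approximation is known to undercount slightly (Li(x) is a better estimate).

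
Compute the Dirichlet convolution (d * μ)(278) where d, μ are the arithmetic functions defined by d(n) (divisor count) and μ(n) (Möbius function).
(d * μ)(278) = 1

Divisors of 278: [1, 2, 139, 278]. For each d | 278:
  d = 1: d(1) · μ(278/1) = 1 · 1 = 1
  d = 2: d(2) · μ(278/2) = 2 · -1 = -2
  d = 139: d(139) · μ(278/139) = 2 · -1 = -2
  d = 278: d(278) · μ(278/278) = 4 · 1 = 4
Summing: (d * μ)(278) = 1 + -2 + -2 + 4 = 1.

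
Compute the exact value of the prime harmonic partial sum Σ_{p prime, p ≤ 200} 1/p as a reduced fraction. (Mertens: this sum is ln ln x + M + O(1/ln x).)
Σ 1/p = 15202313841027497739047080375538859939135227730139536997746371469607707132833646367/7799922041683461553249199106329813876687996789903550945093032474868511536164700810

π(200) = 46, so the primes ≤ 200 are [2, 3, 5, 7, 11, 13, 17, 19, 23, 29, 31, 37, 41, 43, 47, 53, 59, 61, 67, 71, 73, 79, 83, 89, 97, 101, 103, 107, 109, 113, 127, 131, 137, 139, 149, 151, 157, 163, 167, 173, 179, 181, 191, 193, 197, 199]. Summing 1/p over these primes: 15202313841027497739047080375538859939135227730139536997746371469607707132833646367/7799922041683461553249199106329813876687996789903550945093032474868511536164700810 ≈ 1.9490. Mertens estimate ln ln(200) + 0.2615 ≈ 1.9289.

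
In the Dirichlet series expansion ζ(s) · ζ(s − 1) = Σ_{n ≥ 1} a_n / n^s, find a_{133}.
σ(133) = 160

In the product (Σ m^0/m^s)(Σ k / k^s) = Σ (Σ_{d | n} d) / n^s, the coefficient of 1/n^s is σ(n) = Σ_{d | n} d. For n = 133, divisors are [1, 7, 19, 133]; summing: σ(133) = 160.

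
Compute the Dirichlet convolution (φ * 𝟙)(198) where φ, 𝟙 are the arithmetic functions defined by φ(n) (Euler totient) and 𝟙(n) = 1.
(φ * 𝟙)(198) = 198

Divisors of 198: [1, 2, 3, 6, 9, 11, 18, 22, 33, 66, 99, 198]. For each d | 198:
  d = 1: φ(1) · 𝟙(198/1) = 1 · 1 = 1
  d = 2: φ(2) · 𝟙(198/2) = 1 · 1 = 1
  d = 3: φ(3) · 𝟙(198/3) = 2 · 1 = 2
  d = 6: φ(6) · 𝟙(198/6) = 2 · 1 = 2
  d = 9: φ(9) · 𝟙(198/9) = 6 · 1 = 6
  d = 11: φ(11) · 𝟙(198/11) = 10 · 1 = 10
  d = 18: φ(18) · 𝟙(198/18) = 6 · 1 = 6
  d = 22: φ(22) · 𝟙(198/22) = 10 · 1 = 10
  d = 33: φ(33) · 𝟙(198/33) = 20 · 1 = 20
  d = 66: φ(66) · 𝟙(198/66) = 20 · 1 = 20
  d = 99: φ(99) · 𝟙(198/99) = 60 · 1 = 60
  d = 198: φ(198) · 𝟙(198/198) = 60 · 1 = 60
Summing: (φ * 𝟙)(198) = 1 + 1 + 2 + 2 + 6 + 10 + 6 + 10 + 20 + 20 + 60 + 60 = 198.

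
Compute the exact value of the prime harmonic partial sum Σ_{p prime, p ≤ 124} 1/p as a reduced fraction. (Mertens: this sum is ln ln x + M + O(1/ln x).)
Σ 1/p = 58472171373748331322981543916880425472323867753/31610054640417607788145206291543662493274686990

π(124) = 30, so the primes ≤ 124 are [2, 3, 5, 7, 11, 13, 17, 19, 23, 29, 31, 37, 41, 43, 47, 53, 59, 61, 67, 71, 73, 79, 83, 89, 97, 101, 103, 107, 109, 113]. Summing 1/p over these primes: 58472171373748331322981543916880425472323867753/31610054640417607788145206291543662493274686990 ≈ 1.8498. Mertens estimate ln ln(124) + 0.2615 ≈ 1.8343.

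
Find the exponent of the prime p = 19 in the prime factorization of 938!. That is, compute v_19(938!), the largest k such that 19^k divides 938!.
v_19(938!) = 51

Legendre's formula: v_p(n!) = Σ_{k ≥ 1} ⌊n / p^k⌋. For p = 19, n = 938, the terms are:
  ⌊938/19^1⌋ = ⌊938/19⌋ = 49
  ⌊938/19^2⌋ = ⌊938/361⌋ = 2
(the next term ⌊938/19^3⌋ = 0, terminating the sum). Summing: v_19(938!) = 49 + 2 = 51.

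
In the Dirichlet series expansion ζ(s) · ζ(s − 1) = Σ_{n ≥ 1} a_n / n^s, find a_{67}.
σ(67) = 68

In the product (Σ m^0/m^s)(Σ k / k^s) = Σ (Σ_{d | n} d) / n^s, the coefficient of 1/n^s is σ(n) = Σ_{d | n} d. For n = 67, divisors are [1, 67]; summing: σ(67) = 68.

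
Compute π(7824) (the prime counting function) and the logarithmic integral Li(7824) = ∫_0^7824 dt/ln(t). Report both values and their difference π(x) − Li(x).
π(7824) = 989;  Li(7824) ≈ 1006.81;  π(x) − Li(x) ≈ -17.81.

Direct count of primes ≤ 7824 gives π(7824) = 989. Numerical evaluation of the logarithmic integral gives Li(7824) ≈ 1006.81. The difference π(x) − Li(x) ≈ -17.81 is typically negative for small/moderate x (Li(x) overestimates), though Littlewood's theorem shows this sign changes infinitely often.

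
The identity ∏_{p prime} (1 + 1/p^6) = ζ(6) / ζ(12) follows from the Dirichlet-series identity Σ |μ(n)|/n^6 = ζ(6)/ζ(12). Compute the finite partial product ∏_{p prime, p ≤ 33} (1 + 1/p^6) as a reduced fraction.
∏ = 27817995139941732182652708678753385001734002671757520/27350499395438163022926501194256392285250955967934357

The primes p ≤ 33 are [2, 3, 5, 7, 11, 13, 17, 19, 23, 29, 31]. For each, (1 + 1/p^6) = (p^6 + 1)/p^6. Multiplying these fractions over p ∈ [2, 3, 5, 7, 11, 13, 17, 19, 23, 29, 31] gives 27817995139941732182652708678753385001734002671757520/27350499395438163022926501194256392285250955967934357. (In the limit P → ∞ this tends to ζ(6)/ζ(12).)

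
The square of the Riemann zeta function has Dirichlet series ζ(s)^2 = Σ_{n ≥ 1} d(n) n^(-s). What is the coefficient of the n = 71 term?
d(71) = 2

ζ(s)^2 = (Σ 1/m^s)(Σ 1/k^s). The coefficient of 1/n^s in the product is the number of ordered pairs (m, k) with mk = n, which equals d(n). For n = 71, divisors are [1, 71], so d(71) = 2.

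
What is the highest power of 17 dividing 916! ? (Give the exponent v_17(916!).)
v_17(916!) = 56

Legendre's formula: v_p(n!) = Σ_{k ≥ 1} ⌊n / p^k⌋. For p = 17, n = 916, the terms are:
  ⌊916/17^1⌋ = ⌊916/17⌋ = 53
  ⌊916/17^2⌋ = ⌊916/289⌋ = 3
(the next term ⌊916/17^3⌋ = 0, terminating the sum). Summing: v_17(916!) = 53 + 3 = 56.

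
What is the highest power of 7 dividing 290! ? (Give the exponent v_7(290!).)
v_7(290!) = 46

Legendre's formula: v_p(n!) = Σ_{k ≥ 1} ⌊n / p^k⌋. For p = 7, n = 290, the terms are:
  ⌊290/7^1⌋ = ⌊290/7⌋ = 41
  ⌊290/7^2⌋ = ⌊290/49⌋ = 5
(the next term ⌊290/7^3⌋ = 0, terminating the sum). Summing: v_7(290!) = 41 + 5 = 46.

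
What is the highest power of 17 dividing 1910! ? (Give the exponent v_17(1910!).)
v_17(1910!) = 118

Legendre's formula: v_p(n!) = Σ_{k ≥ 1} ⌊n / p^k⌋. For p = 17, n = 1910, the terms are:
  ⌊1910/17^1⌋ = ⌊1910/17⌋ = 112
  ⌊1910/17^2⌋ = ⌊1910/289⌋ = 6
(the next term ⌊1910/17^3⌋ = 0, terminating the sum). Summing: v_17(1910!) = 112 + 6 = 118.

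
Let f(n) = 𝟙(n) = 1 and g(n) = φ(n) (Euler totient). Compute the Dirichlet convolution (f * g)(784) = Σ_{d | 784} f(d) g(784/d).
(𝟙 * φ)(784) = 784

Divisors of 784: [1, 2, 4, 7, 8, 14, 16, 28, 49, 56, 98, 112, 196, 392, 784]. For each d | 784:
  d = 1: 𝟙(1) · φ(784/1) = 1 · 336 = 336
  d = 2: 𝟙(2) · φ(784/2) = 1 · 168 = 168
  d = 4: 𝟙(4) · φ(784/4) = 1 · 84 = 84
  d = 7: 𝟙(7) · φ(784/7) = 1 · 48 = 48
  d = 8: 𝟙(8) · φ(784/8) = 1 · 42 = 42
  d = 14: 𝟙(14) · φ(784/14) = 1 · 24 = 24
  d = 16: 𝟙(16) · φ(784/16) = 1 · 42 = 42
  d = 28: 𝟙(28) · φ(784/28) = 1 · 12 = 12
  d = 49: 𝟙(49) · φ(784/49) = 1 · 8 = 8
  d = 56: 𝟙(56) · φ(784/56) = 1 · 6 = 6
  d = 98: 𝟙(98) · φ(784/98) = 1 · 4 = 4
  d = 112: 𝟙(112) · φ(784/112) = 1 · 6 = 6
  d = 196: 𝟙(196) · φ(784/196) = 1 · 2 = 2
  d = 392: 𝟙(392) · φ(784/392) = 1 · 1 = 1
  d = 784: 𝟙(784) · φ(784/784) = 1 · 1 = 1
Summing: (𝟙 * φ)(784) = 336 + 168 + 84 + 48 + 42 + 24 + 42 + 12 + 8 + 6 + 4 + 6 + 2 + 1 + 1 = 784.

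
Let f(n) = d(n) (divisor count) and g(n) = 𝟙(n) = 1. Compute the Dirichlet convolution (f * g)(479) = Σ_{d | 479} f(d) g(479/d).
(d * 𝟙)(479) = 3

Divisors of 479: [1, 479]. For each d | 479:
  d = 1: d(1) · 𝟙(479/1) = 1 · 1 = 1
  d = 479: d(479) · 𝟙(479/479) = 2 · 1 = 2
Summing: (d * 𝟙)(479) = 1 + 2 = 3.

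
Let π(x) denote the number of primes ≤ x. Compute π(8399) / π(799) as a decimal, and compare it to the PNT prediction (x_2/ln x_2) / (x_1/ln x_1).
π(8399)/π(799) = 1051/139 ≈ 7.5612;  PNT prediction ≈ 7.7751.

π(799) = 139 and π(8399) = 1051, so π(8399)/π(799) ≈ 7.5612. The PNT-predicted ratio is (8399/ln(8399)) / (799/ln(799)) ≈ 7.7751. The two agree to within a few percent, as expected.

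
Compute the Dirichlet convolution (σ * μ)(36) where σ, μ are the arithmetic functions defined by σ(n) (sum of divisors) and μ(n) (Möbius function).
(σ * μ)(36) = 36

Divisors of 36: [1, 2, 3, 4, 6, 9, 12, 18, 36]. For each d | 36:
  d = 1: σ(1) · μ(36/1) = 1 · 0 = 0
  d = 2: σ(2) · μ(36/2) = 3 · 0 = 0
  d = 3: σ(3) · μ(36/3) = 4 · 0 = 0
  d = 4: σ(4) · μ(36/4) = 7 · 0 = 0
  d = 6: σ(6) · μ(36/6) = 12 · 1 = 12
  d = 9: σ(9) · μ(36/9) = 13 · 0 = 0
  d = 12: σ(12) · μ(36/12) = 28 · -1 = -28
  d = 18: σ(18) · μ(36/18) = 39 · -1 = -39
  d = 36: σ(36) · μ(36/36) = 91 · 1 = 91
Summing: (σ * μ)(36) = 0 + 0 + 0 + 0 + 12 + 0 + -28 + -39 + 91 = 36.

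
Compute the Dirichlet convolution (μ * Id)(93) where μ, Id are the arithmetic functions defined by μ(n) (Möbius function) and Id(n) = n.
(μ * Id)(93) = 60

Divisors of 93: [1, 3, 31, 93]. For each d | 93:
  d = 1: μ(1) · Id(93/1) = 1 · 93 = 93
  d = 3: μ(3) · Id(93/3) = -1 · 31 = -31
  d = 31: μ(31) · Id(93/31) = -1 · 3 = -3
  d = 93: μ(93) · Id(93/93) = 1 · 1 = 1
Summing: (μ * Id)(93) = 93 + -31 + -3 + 1 = 60.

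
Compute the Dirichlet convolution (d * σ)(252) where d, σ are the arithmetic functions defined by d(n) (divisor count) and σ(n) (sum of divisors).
(d * σ)(252) = 3840

Divisors of 252: [1, 2, 3, 4, 6, 7, 9, 12, 14, 18, 21, 28, 36, 42, 63, 84, 126, 252]. For each d | 252:
  d = 1: d(1) · σ(252/1) = 1 · 728 = 728
  d = 2: d(2) · σ(252/2) = 2 · 312 = 624
  d = 3: d(3) · σ(252/3) = 2 · 224 = 448
  d = 4: d(4) · σ(252/4) = 3 · 104 = 312
  d = 6: d(6) · σ(252/6) = 4 · 96 = 384
  d = 7: d(7) · σ(252/7) = 2 · 91 = 182
  d = 9: d(9) · σ(252/9) = 3 · 56 = 168
  d = 12: d(12) · σ(252/12) = 6 · 32 = 192
  d = 14: d(14) · σ(252/14) = 4 · 39 = 156
  d = 18: d(18) · σ(252/18) = 6 · 24 = 144
  d = 21: d(21) · σ(252/21) = 4 · 28 = 112
  d = 28: d(28) · σ(252/28) = 6 · 13 = 78
  d = 36: d(36) · σ(252/36) = 9 · 8 = 72
  d = 42: d(42) · σ(252/42) = 8 · 12 = 96
  d = 63: d(63) · σ(252/63) = 6 · 7 = 42
  d = 84: d(84) · σ(252/84) = 12 · 4 = 48
  d = 126: d(126) · σ(252/126) = 12 · 3 = 36
  d = 252: d(252) · σ(252/252) = 18 · 1 = 18
Summing: (d * σ)(252) = 728 + 624 + 448 + 312 + 384 + 182 + 168 + 192 + 156 + 144 + 112 + 78 + 72 + 96 + 42 + 48 + 36 + 18 = 3840.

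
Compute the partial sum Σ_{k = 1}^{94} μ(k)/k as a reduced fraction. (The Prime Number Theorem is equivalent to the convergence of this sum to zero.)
Σ μ(k)/k = 122466446403627137841531874324276/3961456982724258461775089600226385

Values of μ(k) for 1 ≤ k ≤ 94: μ(1) = 1, μ(2) = -1, μ(3) = -1, μ(5) = -1, μ(6) = 1, μ(7) = -1, μ(10) = 1, μ(11) = -1, μ(13) = -1, μ(14) = 1, μ(15) = 1, μ(17) = -1, μ(19) = -1, μ(21) = 1, μ(22) = 1, μ(23) = -1, μ(26) = 1, μ(29) = -1, μ(30) = -1, μ(31) = -1, μ(33) = 1, μ(34) = 1, μ(35) = 1, μ(37) = -1, μ(38) = 1, μ(39) = 1, μ(41) = -1, μ(42) = -1, μ(43) = -1, μ(46) = 1, μ(47) = -1, μ(51) = 1, μ(53) = -1, μ(55) = 1, μ(57) = 1, μ(58) = 1, μ(59) = -1, μ(61) = -1, μ(62) = 1, μ(65) = 1, μ(66) = -1, μ(67) = -1, μ(69) = 1, μ(70) = -1, μ(71) = -1, μ(73) = -1, μ(74) = 1, μ(77) = 1, μ(78) = -1, μ(79) = -1, μ(82) = 1, μ(83) = -1, μ(85) = 1, μ(86) = 1, μ(87) = 1, μ(89) = -1, μ(91) = 1, μ(93) = 1, μ(94) = 1, with μ = 0 on non-squarefree integers. Summing μ(k)/k for k where μ(k) ≠ 0 gives 122466446403627137841531874324276/3961456982724258461775089600226385 ≈ 0.0309. (PNT ⟺ this sum → 0 as n → ∞.)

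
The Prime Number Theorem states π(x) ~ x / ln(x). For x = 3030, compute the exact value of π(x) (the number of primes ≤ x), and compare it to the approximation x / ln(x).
π(3030) = 434;  x/ln(x) ≈ 377.98;  relative error ≈ 12.91%.

Directly count primes up to 3030: π(3030) = 434. The PNT approximation gives 3030/ln(3030) ≈ 3030/8.01632 ≈ 377.98. Relative error (π(x) − x/ln(x)) / π(x) ≈ 12.91%; the approximation is known to undercount slightly (Li(x) is a better estimate).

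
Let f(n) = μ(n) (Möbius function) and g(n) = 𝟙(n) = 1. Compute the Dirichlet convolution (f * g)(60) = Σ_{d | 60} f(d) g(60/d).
(μ * 𝟙)(60) = 0

Divisors of 60: [1, 2, 3, 4, 5, 6, 10, 12, 15, 20, 30, 60]. For each d | 60:
  d = 1: μ(1) · 𝟙(60/1) = 1 · 1 = 1
  d = 2: μ(2) · 𝟙(60/2) = -1 · 1 = -1
  d = 3: μ(3) · 𝟙(60/3) = -1 · 1 = -1
  d = 4: μ(4) · 𝟙(60/4) = 0 · 1 = 0
  d = 5: μ(5) · 𝟙(60/5) = -1 · 1 = -1
  d = 6: μ(6) · 𝟙(60/6) = 1 · 1 = 1
  d = 10: μ(10) · 𝟙(60/10) = 1 · 1 = 1
  d = 12: μ(12) · 𝟙(60/12) = 0 · 1 = 0
  d = 15: μ(15) · 𝟙(60/15) = 1 · 1 = 1
  d = 20: μ(20) · 𝟙(60/20) = 0 · 1 = 0
  d = 30: μ(30) · 𝟙(60/30) = -1 · 1 = -1
  d = 60: μ(60) · 𝟙(60/60) = 0 · 1 = 0
Summing: (μ * 𝟙)(60) = 1 + -1 + -1 + 0 + -1 + 1 + 1 + 0 + 1 + 0 + -1 + 0 = 0.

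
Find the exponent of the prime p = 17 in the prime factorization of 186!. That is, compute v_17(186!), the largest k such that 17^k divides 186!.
v_17(186!) = 10

Legendre's formula: v_p(n!) = Σ_{k ≥ 1} ⌊n / p^k⌋. For p = 17, n = 186, the terms are:
  ⌊186/17^1⌋ = ⌊186/17⌋ = 10
(the next term ⌊186/17^2⌋ = 0, terminating the sum). Summing: v_17(186!) = 10 = 10.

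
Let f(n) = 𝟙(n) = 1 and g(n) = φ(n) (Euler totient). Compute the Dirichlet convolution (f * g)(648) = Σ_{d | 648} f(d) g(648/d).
(𝟙 * φ)(648) = 648

Divisors of 648: [1, 2, 3, 4, 6, 8, 9, 12, 18, 24, 27, 36, 54, 72, 81, 108, 162, 216, 324, 648]. For each d | 648:
  d = 1: 𝟙(1) · φ(648/1) = 1 · 216 = 216
  d = 2: 𝟙(2) · φ(648/2) = 1 · 108 = 108
  d = 3: 𝟙(3) · φ(648/3) = 1 · 72 = 72
  d = 4: 𝟙(4) · φ(648/4) = 1 · 54 = 54
  d = 6: 𝟙(6) · φ(648/6) = 1 · 36 = 36
  d = 8: 𝟙(8) · φ(648/8) = 1 · 54 = 54
  d = 9: 𝟙(9) · φ(648/9) = 1 · 24 = 24
  d = 12: 𝟙(12) · φ(648/12) = 1 · 18 = 18
  d = 18: 𝟙(18) · φ(648/18) = 1 · 12 = 12
  d = 24: 𝟙(24) · φ(648/24) = 1 · 18 = 18
  d = 27: 𝟙(27) · φ(648/27) = 1 · 8 = 8
  d = 36: 𝟙(36) · φ(648/36) = 1 · 6 = 6
  d = 54: 𝟙(54) · φ(648/54) = 1 · 4 = 4
  d = 72: 𝟙(72) · φ(648/72) = 1 · 6 = 6
  d = 81: 𝟙(81) · φ(648/81) = 1 · 4 = 4
  d = 108: 𝟙(108) · φ(648/108) = 1 · 2 = 2
  d = 162: 𝟙(162) · φ(648/162) = 1 · 2 = 2
  d = 216: 𝟙(216) · φ(648/216) = 1 · 2 = 2
  d = 324: 𝟙(324) · φ(648/324) = 1 · 1 = 1
  d = 648: 𝟙(648) · φ(648/648) = 1 · 1 = 1
Summing: (𝟙 * φ)(648) = 216 + 108 + 72 + 54 + 36 + 54 + 24 + 18 + 12 + 18 + 8 + 6 + 4 + 6 + 4 + 2 + 2 + 2 + 1 + 1 = 648.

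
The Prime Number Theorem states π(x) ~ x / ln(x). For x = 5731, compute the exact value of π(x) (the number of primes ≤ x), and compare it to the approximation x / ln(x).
π(5731) = 753;  x/ln(x) ≈ 662.26;  relative error ≈ 12.05%.

Directly count primes up to 5731: π(5731) = 753. The PNT approximation gives 5731/ln(5731) ≈ 5731/8.65365 ≈ 662.26. Relative error (π(x) − x/ln(x)) / π(x) ≈ 12.05%; the approximation is known to undercount slightly (Li(x) is a better estimate).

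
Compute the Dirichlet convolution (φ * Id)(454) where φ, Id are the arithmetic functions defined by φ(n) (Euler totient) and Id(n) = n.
(φ * Id)(454) = 1359

Divisors of 454: [1, 2, 227, 454]. For each d | 454:
  d = 1: φ(1) · Id(454/1) = 1 · 454 = 454
  d = 2: φ(2) · Id(454/2) = 1 · 227 = 227
  d = 227: φ(227) · Id(454/227) = 226 · 2 = 452
  d = 454: φ(454) · Id(454/454) = 226 · 1 = 226
Summing: (φ * Id)(454) = 454 + 227 + 452 + 226 = 1359.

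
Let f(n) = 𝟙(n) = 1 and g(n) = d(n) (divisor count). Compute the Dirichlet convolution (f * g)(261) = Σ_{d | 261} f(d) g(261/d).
(𝟙 * d)(261) = 18

Divisors of 261: [1, 3, 9, 29, 87, 261]. For each d | 261:
  d = 1: 𝟙(1) · d(261/1) = 1 · 6 = 6
  d = 3: 𝟙(3) · d(261/3) = 1 · 4 = 4
  d = 9: 𝟙(9) · d(261/9) = 1 · 2 = 2
  d = 29: 𝟙(29) · d(261/29) = 1 · 3 = 3
  d = 87: 𝟙(87) · d(261/87) = 1 · 2 = 2
  d = 261: 𝟙(261) · d(261/261) = 1 · 1 = 1
Summing: (𝟙 * d)(261) = 6 + 4 + 2 + 3 + 2 + 1 = 18.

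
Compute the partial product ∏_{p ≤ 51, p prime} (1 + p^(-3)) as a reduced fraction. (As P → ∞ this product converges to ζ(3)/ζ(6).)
∏ = 8015182591485824614015950466842624/6783810016842653083409665472454505

The primes p ≤ 51 are [2, 3, 5, 7, 11, 13, 17, 19, 23, 29, 31, 37, 41, 43, 47]. For each, (1 + 1/p^3) = (p^3 + 1)/p^3. Multiplying these fractions over p ∈ [2, 3, 5, 7, 11, 13, 17, 19, 23, 29, 31, 37, 41, 43, 47] gives 8015182591485824614015950466842624/6783810016842653083409665472454505. (In the limit P → ∞ this tends to ζ(3)/ζ(6).)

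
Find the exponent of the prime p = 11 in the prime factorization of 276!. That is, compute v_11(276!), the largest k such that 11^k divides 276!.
v_11(276!) = 27

Legendre's formula: v_p(n!) = Σ_{k ≥ 1} ⌊n / p^k⌋. For p = 11, n = 276, the terms are:
  ⌊276/11^1⌋ = ⌊276/11⌋ = 25
  ⌊276/11^2⌋ = ⌊276/121⌋ = 2
(the next term ⌊276/11^3⌋ = 0, terminating the sum). Summing: v_11(276!) = 25 + 2 = 27.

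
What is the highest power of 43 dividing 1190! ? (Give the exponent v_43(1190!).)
v_43(1190!) = 27

Legendre's formula: v_p(n!) = Σ_{k ≥ 1} ⌊n / p^k⌋. For p = 43, n = 1190, the terms are:
  ⌊1190/43^1⌋ = ⌊1190/43⌋ = 27
(the next term ⌊1190/43^2⌋ = 0, terminating the sum). Summing: v_43(1190!) = 27 = 27.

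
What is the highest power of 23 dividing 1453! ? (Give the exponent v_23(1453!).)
v_23(1453!) = 65

Legendre's formula: v_p(n!) = Σ_{k ≥ 1} ⌊n / p^k⌋. For p = 23, n = 1453, the terms are:
  ⌊1453/23^1⌋ = ⌊1453/23⌋ = 63
  ⌊1453/23^2⌋ = ⌊1453/529⌋ = 2
(the next term ⌊1453/23^3⌋ = 0, terminating the sum). Summing: v_23(1453!) = 63 + 2 = 65.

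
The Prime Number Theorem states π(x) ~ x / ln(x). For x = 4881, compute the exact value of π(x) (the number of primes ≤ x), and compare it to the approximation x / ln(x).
π(4881) = 653;  x/ln(x) ≈ 574.70;  relative error ≈ 11.99%.

Directly count primes up to 4881: π(4881) = 653. The PNT approximation gives 4881/ln(4881) ≈ 4881/8.49311 ≈ 574.70. Relative error (π(x) − x/ln(x)) / π(x) ≈ 11.99%; the approximation is known to undercount slightly (Li(x) is a better estimate).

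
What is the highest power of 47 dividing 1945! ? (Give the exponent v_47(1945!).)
v_47(1945!) = 41

Legendre's formula: v_p(n!) = Σ_{k ≥ 1} ⌊n / p^k⌋. For p = 47, n = 1945, the terms are:
  ⌊1945/47^1⌋ = ⌊1945/47⌋ = 41
(the next term ⌊1945/47^2⌋ = 0, terminating the sum). Summing: v_47(1945!) = 41 = 41.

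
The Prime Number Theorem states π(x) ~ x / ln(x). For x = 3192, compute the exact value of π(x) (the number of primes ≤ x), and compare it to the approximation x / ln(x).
π(3192) = 452;  x/ln(x) ≈ 395.62;  relative error ≈ 12.47%.

Directly count primes up to 3192: π(3192) = 452. The PNT approximation gives 3192/ln(3192) ≈ 3192/8.06840 ≈ 395.62. Relative error (π(x) − x/ln(x)) / π(x) ≈ 12.47%; the approximation is known to undercount slightly (Li(x) is a better estimate).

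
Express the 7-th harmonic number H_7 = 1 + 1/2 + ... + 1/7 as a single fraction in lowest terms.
H_7 = 363/140

Direct summation: H_7 = 1 + 1/2 + ... + 1/7. The least common denominator is lcm(1, ..., 7) = 420; over this denominator the numerator is 420 + 210 + 140 + 105 + 84 + 70 + 60 = 1089, so H_7 = 1089/420; reducing by gcd(1089, 420) = 3 gives 363/140 ≈ 2.59286. (The PNT-adjacent estimate ln(7) + γ ≈ 2.52313 matches within O(1/n).)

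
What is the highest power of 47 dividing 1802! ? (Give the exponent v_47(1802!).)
v_47(1802!) = 38

Legendre's formula: v_p(n!) = Σ_{k ≥ 1} ⌊n / p^k⌋. For p = 47, n = 1802, the terms are:
  ⌊1802/47^1⌋ = ⌊1802/47⌋ = 38
(the next term ⌊1802/47^2⌋ = 0, terminating the sum). Summing: v_47(1802!) = 38 = 38.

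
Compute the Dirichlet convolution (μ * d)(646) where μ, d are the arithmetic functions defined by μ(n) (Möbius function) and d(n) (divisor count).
(μ * d)(646) = 1

Divisors of 646: [1, 2, 17, 19, 34, 38, 323, 646]. For each d | 646:
  d = 1: μ(1) · d(646/1) = 1 · 8 = 8
  d = 2: μ(2) · d(646/2) = -1 · 4 = -4
  d = 17: μ(17) · d(646/17) = -1 · 4 = -4
  d = 19: μ(19) · d(646/19) = -1 · 4 = -4
  d = 34: μ(34) · d(646/34) = 1 · 2 = 2
  d = 38: μ(38) · d(646/38) = 1 · 2 = 2
  d = 323: μ(323) · d(646/323) = 1 · 2 = 2
  d = 646: μ(646) · d(646/646) = -1 · 1 = -1
Summing: (μ * d)(646) = 8 + -4 + -4 + -4 + 2 + 2 + 2 + -1 = 1.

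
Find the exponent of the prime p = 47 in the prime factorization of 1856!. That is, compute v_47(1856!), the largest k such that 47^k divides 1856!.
v_47(1856!) = 39

Legendre's formula: v_p(n!) = Σ_{k ≥ 1} ⌊n / p^k⌋. For p = 47, n = 1856, the terms are:
  ⌊1856/47^1⌋ = ⌊1856/47⌋ = 39
(the next term ⌊1856/47^2⌋ = 0, terminating the sum). Summing: v_47(1856!) = 39 = 39.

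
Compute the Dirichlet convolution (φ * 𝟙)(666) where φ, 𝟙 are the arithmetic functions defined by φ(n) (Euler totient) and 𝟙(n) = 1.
(φ * 𝟙)(666) = 666

Divisors of 666: [1, 2, 3, 6, 9, 18, 37, 74, 111, 222, 333, 666]. For each d | 666:
  d = 1: φ(1) · 𝟙(666/1) = 1 · 1 = 1
  d = 2: φ(2) · 𝟙(666/2) = 1 · 1 = 1
  d = 3: φ(3) · 𝟙(666/3) = 2 · 1 = 2
  d = 6: φ(6) · 𝟙(666/6) = 2 · 1 = 2
  d = 9: φ(9) · 𝟙(666/9) = 6 · 1 = 6
  d = 18: φ(18) · 𝟙(666/18) = 6 · 1 = 6
  d = 37: φ(37) · 𝟙(666/37) = 36 · 1 = 36
  d = 74: φ(74) · 𝟙(666/74) = 36 · 1 = 36
  d = 111: φ(111) · 𝟙(666/111) = 72 · 1 = 72
  d = 222: φ(222) · 𝟙(666/222) = 72 · 1 = 72
  d = 333: φ(333) · 𝟙(666/333) = 216 · 1 = 216
  d = 666: φ(666) · 𝟙(666/666) = 216 · 1 = 216
Summing: (φ * 𝟙)(666) = 1 + 1 + 2 + 2 + 6 + 6 + 36 + 36 + 72 + 72 + 216 + 216 = 666.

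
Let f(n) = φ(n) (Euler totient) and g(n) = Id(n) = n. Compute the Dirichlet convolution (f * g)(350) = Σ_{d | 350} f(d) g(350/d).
(φ * Id)(350) = 2535

Divisors of 350: [1, 2, 5, 7, 10, 14, 25, 35, 50, 70, 175, 350]. For each d | 350:
  d = 1: φ(1) · Id(350/1) = 1 · 350 = 350
  d = 2: φ(2) · Id(350/2) = 1 · 175 = 175
  d = 5: φ(5) · Id(350/5) = 4 · 70 = 280
  d = 7: φ(7) · Id(350/7) = 6 · 50 = 300
  d = 10: φ(10) · Id(350/10) = 4 · 35 = 140
  d = 14: φ(14) · Id(350/14) = 6 · 25 = 150
  d = 25: φ(25) · Id(350/25) = 20 · 14 = 280
  d = 35: φ(35) · Id(350/35) = 24 · 10 = 240
  d = 50: φ(50) · Id(350/50) = 20 · 7 = 140
  d = 70: φ(70) · Id(350/70) = 24 · 5 = 120
  d = 175: φ(175) · Id(350/175) = 120 · 2 = 240
  d = 350: φ(350) · Id(350/350) = 120 · 1 = 120
Summing: (φ * Id)(350) = 350 + 175 + 280 + 300 + 140 + 150 + 280 + 240 + 140 + 120 + 240 + 120 = 2535.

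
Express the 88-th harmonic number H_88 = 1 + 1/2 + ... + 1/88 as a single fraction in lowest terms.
H_88 = 40866521918642154860585199122889549709/8076030954443701744994070304101969600

Direct summation: H_88 = 1 + 1/2 + ... + 1/88. The least common denominator is lcm(1, ..., 88) = 8076030954443701744994070304101969600; over this denominator the numerator is 8076030954443701744994070304101969600 + 4038015477221850872497035152050984800 + 2692010318147900581664690101367323200 + 2019007738610925436248517576025492400 + 1615206190888740348998814060820393920 + 1346005159073950290832345050683661600 + 1153718707777671677856295757728852800 + 1009503869305462718124258788012746200 + 897336772715966860554896700455774400 + 807603095444370174499407030410196960 + 734184632222154704090370027645633600 + 673002579536975145416172525341830800 + 621233150341823211153390023392459200 + 576859353888835838928147878864426400 + 538402063629580116332938020273464640 + 504751934652731359062129394006373100 + 475060644379041279117298253182468800 + 448668386357983430277448350227887200 + 425054260760194828683898437057998400 + 403801547722185087249703515205098480 + 384572902592557225952098585909617600 + 367092316111077352045185013822816800 + 351131780627987032391046534960955200 + 336501289768487572708086262670915400 + 323041238177748069799762812164078784 + 310616575170911605576695011696229600 + 299112257571988953518298900151924800 + 288429676944417919464073939432213200 + 278483826015300060172209320831102400 + 269201031814790058166469010136732320 + 260517127562700056290131300132321600 + 252375967326365679531064697003186550 + 244728210740718234696790009215211200 + 237530322189520639558649126591234400 + 230743741555534335571259151545770560 + 224334193178991715138724175113943600 + 218271106876856803918758656867620800 + 212527130380097414341949218528999200 + 207077716780607737051130007797486400 + 201900773861092543624851757602549240 + 196976364742529310853513909856145600 + 192286451296278612976049292954808800 + 187814673359155854534745821025627200 + 183546158055538676022592506911408400 + 179467354543193372110979340091154880 + 175565890313993516195523267480477600 + 171830445839227696702001495831956800 + 168250644884243786354043131335457700 + 164816958253953096836613679675550400 + 161520619088874034899881406082039392 + 158353548126347093039099417727489600 + 155308287585455802788347505848114800 + 152377942536673617830076798190603200 + 149556128785994476759149450075962400 + 146836926444430940818074005529126720 + 144214838472208959732036969716106600 + 141684753586731609561299479019332800 + 139241913007650030086104660415551200 + 136881880583791554999899496679694400 + 134600515907395029083234505068366160 + 132393950072847569590066726296753600 + 130258563781350028145065650066160800 + 128190967530852408650699528636539200 + 126187983663182839765532348501593275 + 124246630068364642230678004678491840 + 122364105370359117348395004607605600 + 120537775439458234999911497076148800 + 118765161094760319779324563295617200 + 117043926875995677463682178320318400 + 115371870777767167785629575772885280 + 113746914851319742887240426818337600 + 112167096589495857569362087556971800 + 110630561019776736232795483617835200 + 109135553438428401959379328433810400 + 107680412725916023266587604054692928 + 106263565190048707170974609264499600 + 104883518888879243441481432520804800 + 103538858390303868525565003898743200 + 102228239929667110696127472203822400 + 100950386930546271812425878801274620 + 99704085857329651172766300050641600 + 98488182371264655426756954928072800 + 97301577764381948734868316916891200 + 96143225648139306488024646477404400 + 95012128875808255823459650636493760 + 93907336679577927267372910512813600 + 92827942005100020057403106943700800 + 91773079027769338011296253455704200 = 40866521918642154860585199122889549709, so H_88 = 40866521918642154860585199122889549709/8076030954443701744994070304101969600 (already in lowest terms) ≈ 5.06022. (The PNT-adjacent estimate ln(88) + γ ≈ 5.05455 matches within O(1/n).)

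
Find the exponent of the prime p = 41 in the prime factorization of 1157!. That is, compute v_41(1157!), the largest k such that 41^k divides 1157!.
v_41(1157!) = 28

Legendre's formula: v_p(n!) = Σ_{k ≥ 1} ⌊n / p^k⌋. For p = 41, n = 1157, the terms are:
  ⌊1157/41^1⌋ = ⌊1157/41⌋ = 28
(the next term ⌊1157/41^2⌋ = 0, terminating the sum). Summing: v_41(1157!) = 28 = 28.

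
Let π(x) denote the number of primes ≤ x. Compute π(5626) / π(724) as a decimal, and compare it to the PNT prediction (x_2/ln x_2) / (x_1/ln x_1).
π(5626)/π(724) = 739/128 ≈ 5.7734;  PNT prediction ≈ 5.9256.

π(724) = 128 and π(5626) = 739, so π(5626)/π(724) ≈ 5.7734. The PNT-predicted ratio is (5626/ln(5626)) / (724/ln(724)) ≈ 5.9256. The two agree to within a few percent, as expected.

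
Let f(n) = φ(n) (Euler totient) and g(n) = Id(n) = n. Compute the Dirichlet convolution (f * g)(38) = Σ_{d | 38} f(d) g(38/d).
(φ * Id)(38) = 111

Divisors of 38: [1, 2, 19, 38]. For each d | 38:
  d = 1: φ(1) · Id(38/1) = 1 · 38 = 38
  d = 2: φ(2) · Id(38/2) = 1 · 19 = 19
  d = 19: φ(19) · Id(38/19) = 18 · 2 = 36
  d = 38: φ(38) · Id(38/38) = 18 · 1 = 18
Summing: (φ * Id)(38) = 38 + 19 + 36 + 18 = 111.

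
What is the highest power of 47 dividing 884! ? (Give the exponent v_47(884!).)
v_47(884!) = 18

Legendre's formula: v_p(n!) = Σ_{k ≥ 1} ⌊n / p^k⌋. For p = 47, n = 884, the terms are:
  ⌊884/47^1⌋ = ⌊884/47⌋ = 18
(the next term ⌊884/47^2⌋ = 0, terminating the sum). Summing: v_47(884!) = 18 = 18.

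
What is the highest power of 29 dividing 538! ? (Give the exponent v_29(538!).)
v_29(538!) = 18

Legendre's formula: v_p(n!) = Σ_{k ≥ 1} ⌊n / p^k⌋. For p = 29, n = 538, the terms are:
  ⌊538/29^1⌋ = ⌊538/29⌋ = 18
(the next term ⌊538/29^2⌋ = 0, terminating the sum). Summing: v_29(538!) = 18 = 18.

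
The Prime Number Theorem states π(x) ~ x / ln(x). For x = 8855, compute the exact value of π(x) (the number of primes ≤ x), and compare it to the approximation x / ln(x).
π(8855) = 1103;  x/ln(x) ≈ 974.28;  relative error ≈ 11.67%.

Directly count primes up to 8855: π(8855) = 1103. The PNT approximation gives 8855/ln(8855) ≈ 8855/9.08874 ≈ 974.28. Relative error (π(x) − x/ln(x)) / π(x) ≈ 11.67%; the approximation is known to undercount slightly (Li(x) is a better estimate).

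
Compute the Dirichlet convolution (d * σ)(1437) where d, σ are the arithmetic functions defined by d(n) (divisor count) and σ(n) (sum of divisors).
(d * σ)(1437) = 2892

Divisors of 1437: [1, 3, 479, 1437]. For each d | 1437:
  d = 1: d(1) · σ(1437/1) = 1 · 1920 = 1920
  d = 3: d(3) · σ(1437/3) = 2 · 480 = 960
  d = 479: d(479) · σ(1437/479) = 2 · 4 = 8
  d = 1437: d(1437) · σ(1437/1437) = 4 · 1 = 4
Summing: (d * σ)(1437) = 1920 + 960 + 8 + 4 = 2892.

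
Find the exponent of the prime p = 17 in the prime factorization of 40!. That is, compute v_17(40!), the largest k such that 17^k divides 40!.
v_17(40!) = 2

Legendre's formula: v_p(n!) = Σ_{k ≥ 1} ⌊n / p^k⌋. For p = 17, n = 40, the terms are:
  ⌊40/17^1⌋ = ⌊40/17⌋ = 2
(the next term ⌊40/17^2⌋ = 0, terminating the sum). Summing: v_17(40!) = 2 = 2.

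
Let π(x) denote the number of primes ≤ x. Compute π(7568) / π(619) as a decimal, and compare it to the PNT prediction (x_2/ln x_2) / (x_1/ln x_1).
π(7568)/π(619) = 960/114 ≈ 8.4211;  PNT prediction ≈ 8.7991.

π(619) = 114 and π(7568) = 960, so π(7568)/π(619) ≈ 8.4211. The PNT-predicted ratio is (7568/ln(7568)) / (619/ln(619)) ≈ 8.7991. The two agree to within a few percent, as expected.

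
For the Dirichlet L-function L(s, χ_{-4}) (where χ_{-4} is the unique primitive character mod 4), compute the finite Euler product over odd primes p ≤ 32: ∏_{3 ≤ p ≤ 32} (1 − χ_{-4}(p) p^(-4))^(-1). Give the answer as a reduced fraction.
∏ = 1870816715381797956556539609218365/1891731462842378884815364370202624

The odd primes p ≤ 32 are [3, 5, 7, 11, 13, 17, 19, 23, 29, 31]. For each, χ(p) = 1 if p ≡ 1 mod 4, χ(p) = −1 if p ≡ 3 mod 4. Taking (1 − χ(p)/p^4)^(-1) = p^4/(p^4 − χ(p)): (1 − (-1)/3^4)^(-1) · (1 − (1)/5^4)^(-1) · (1 − (-1)/7^4)^(-1) · (1 − (-1)/11^4)^(-1) · (1 − (1)/13^4)^(-1) · (1 − (1)/17^4)^(-1) · (1 − (-1)/19^4)^(-1) · (1 − (-1)/23^4)^(-1) · (1 − (1)/29^4)^(-1) · (1 − (-1)/31^4)^(-1) = 1870816715381797956556539609218365/1891731462842378884815364370202624.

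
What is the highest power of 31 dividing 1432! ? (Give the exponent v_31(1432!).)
v_31(1432!) = 47

Legendre's formula: v_p(n!) = Σ_{k ≥ 1} ⌊n / p^k⌋. For p = 31, n = 1432, the terms are:
  ⌊1432/31^1⌋ = ⌊1432/31⌋ = 46
  ⌊1432/31^2⌋ = ⌊1432/961⌋ = 1
(the next term ⌊1432/31^3⌋ = 0, terminating the sum). Summing: v_31(1432!) = 46 + 1 = 47.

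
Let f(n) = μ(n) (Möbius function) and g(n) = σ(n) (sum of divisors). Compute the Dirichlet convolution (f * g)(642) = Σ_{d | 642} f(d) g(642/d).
(μ * σ)(642) = 642

Divisors of 642: [1, 2, 3, 6, 107, 214, 321, 642]. For each d | 642:
  d = 1: μ(1) · σ(642/1) = 1 · 1296 = 1296
  d = 2: μ(2) · σ(642/2) = -1 · 432 = -432
  d = 3: μ(3) · σ(642/3) = -1 · 324 = -324
  d = 6: μ(6) · σ(642/6) = 1 · 108 = 108
  d = 107: μ(107) · σ(642/107) = -1 · 12 = -12
  d = 214: μ(214) · σ(642/214) = 1 · 4 = 4
  d = 321: μ(321) · σ(642/321) = 1 · 3 = 3
  d = 642: μ(642) · σ(642/642) = -1 · 1 = -1
Summing: (μ * σ)(642) = 1296 + -432 + -324 + 108 + -12 + 4 + 3 + -1 = 642.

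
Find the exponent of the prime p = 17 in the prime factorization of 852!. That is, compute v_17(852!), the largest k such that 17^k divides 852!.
v_17(852!) = 52

Legendre's formula: v_p(n!) = Σ_{k ≥ 1} ⌊n / p^k⌋. For p = 17, n = 852, the terms are:
  ⌊852/17^1⌋ = ⌊852/17⌋ = 50
  ⌊852/17^2⌋ = ⌊852/289⌋ = 2
(the next term ⌊852/17^3⌋ = 0, terminating the sum). Summing: v_17(852!) = 50 + 2 = 52.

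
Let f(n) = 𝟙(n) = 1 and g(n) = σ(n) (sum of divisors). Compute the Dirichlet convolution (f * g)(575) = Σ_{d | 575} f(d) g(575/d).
(𝟙 * σ)(575) = 950

Divisors of 575: [1, 5, 23, 25, 115, 575]. For each d | 575:
  d = 1: 𝟙(1) · σ(575/1) = 1 · 744 = 744
  d = 5: 𝟙(5) · σ(575/5) = 1 · 144 = 144
  d = 23: 𝟙(23) · σ(575/23) = 1 · 31 = 31
  d = 25: 𝟙(25) · σ(575/25) = 1 · 24 = 24
  d = 115: 𝟙(115) · σ(575/115) = 1 · 6 = 6
  d = 575: 𝟙(575) · σ(575/575) = 1 · 1 = 1
Summing: (𝟙 * σ)(575) = 744 + 144 + 31 + 24 + 6 + 1 = 950.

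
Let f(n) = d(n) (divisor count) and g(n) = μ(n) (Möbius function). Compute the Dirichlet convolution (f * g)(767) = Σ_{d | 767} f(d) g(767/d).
(d * μ)(767) = 1

Divisors of 767: [1, 13, 59, 767]. For each d | 767:
  d = 1: d(1) · μ(767/1) = 1 · 1 = 1
  d = 13: d(13) · μ(767/13) = 2 · -1 = -2
  d = 59: d(59) · μ(767/59) = 2 · -1 = -2
  d = 767: d(767) · μ(767/767) = 4 · 1 = 4
Summing: (d * μ)(767) = 1 + -2 + -2 + 4 = 1.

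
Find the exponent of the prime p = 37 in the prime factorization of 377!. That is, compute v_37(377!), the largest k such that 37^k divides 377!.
v_37(377!) = 10

Legendre's formula: v_p(n!) = Σ_{k ≥ 1} ⌊n / p^k⌋. For p = 37, n = 377, the terms are:
  ⌊377/37^1⌋ = ⌊377/37⌋ = 10
(the next term ⌊377/37^2⌋ = 0, terminating the sum). Summing: v_37(377!) = 10 = 10.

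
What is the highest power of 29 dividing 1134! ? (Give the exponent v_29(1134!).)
v_29(1134!) = 40

Legendre's formula: v_p(n!) = Σ_{k ≥ 1} ⌊n / p^k⌋. For p = 29, n = 1134, the terms are:
  ⌊1134/29^1⌋ = ⌊1134/29⌋ = 39
  ⌊1134/29^2⌋ = ⌊1134/841⌋ = 1
(the next term ⌊1134/29^3⌋ = 0, terminating the sum). Summing: v_29(1134!) = 39 + 1 = 40.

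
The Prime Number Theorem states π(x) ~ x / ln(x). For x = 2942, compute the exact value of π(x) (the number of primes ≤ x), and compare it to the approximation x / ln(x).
π(2942) = 424;  x/ln(x) ≈ 368.36;  relative error ≈ 13.12%.

Directly count primes up to 2942: π(2942) = 424. The PNT approximation gives 2942/ln(2942) ≈ 2942/7.98684 ≈ 368.36. Relative error (π(x) − x/ln(x)) / π(x) ≈ 13.12%; the approximation is known to undercount slightly (Li(x) is a better estimate).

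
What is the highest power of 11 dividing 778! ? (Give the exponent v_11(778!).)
v_11(778!) = 76

Legendre's formula: v_p(n!) = Σ_{k ≥ 1} ⌊n / p^k⌋. For p = 11, n = 778, the terms are:
  ⌊778/11^1⌋ = ⌊778/11⌋ = 70
  ⌊778/11^2⌋ = ⌊778/121⌋ = 6
(the next term ⌊778/11^3⌋ = 0, terminating the sum). Summing: v_11(778!) = 70 + 6 = 76.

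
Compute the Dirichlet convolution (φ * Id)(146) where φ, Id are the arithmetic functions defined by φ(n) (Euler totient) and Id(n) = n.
(φ * Id)(146) = 435

Divisors of 146: [1, 2, 73, 146]. For each d | 146:
  d = 1: φ(1) · Id(146/1) = 1 · 146 = 146
  d = 2: φ(2) · Id(146/2) = 1 · 73 = 73
  d = 73: φ(73) · Id(146/73) = 72 · 2 = 144
  d = 146: φ(146) · Id(146/146) = 72 · 1 = 72
Summing: (φ * Id)(146) = 146 + 73 + 144 + 72 = 435.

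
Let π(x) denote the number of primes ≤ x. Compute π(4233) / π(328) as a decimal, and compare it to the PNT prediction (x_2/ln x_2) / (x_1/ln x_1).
π(4233)/π(328) = 580/66 ≈ 8.7879;  PNT prediction ≈ 8.9528.

π(328) = 66 and π(4233) = 580, so π(4233)/π(328) ≈ 8.7879. The PNT-predicted ratio is (4233/ln(4233)) / (328/ln(328)) ≈ 8.9528. The two agree to within a few percent, as expected.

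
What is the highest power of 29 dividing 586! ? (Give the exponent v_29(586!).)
v_29(586!) = 20

Legendre's formula: v_p(n!) = Σ_{k ≥ 1} ⌊n / p^k⌋. For p = 29, n = 586, the terms are:
  ⌊586/29^1⌋ = ⌊586/29⌋ = 20
(the next term ⌊586/29^2⌋ = 0, terminating the sum). Summing: v_29(586!) = 20 = 20.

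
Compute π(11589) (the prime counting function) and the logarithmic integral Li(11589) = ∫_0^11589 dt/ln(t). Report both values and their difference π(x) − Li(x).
π(11589) = 1394;  Li(11589) ≈ 1417.26;  π(x) − Li(x) ≈ -23.26.

Direct count of primes ≤ 11589 gives π(11589) = 1394. Numerical evaluation of the logarithmic integral gives Li(11589) ≈ 1417.26. The difference π(x) − Li(x) ≈ -23.26 is typically negative for small/moderate x (Li(x) overestimates), though Littlewood's theorem shows this sign changes infinitely often.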